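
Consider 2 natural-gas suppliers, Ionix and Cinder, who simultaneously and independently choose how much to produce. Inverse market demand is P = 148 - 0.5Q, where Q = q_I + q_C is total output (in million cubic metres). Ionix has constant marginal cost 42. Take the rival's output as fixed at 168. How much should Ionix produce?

With the rival's output fixed at 168, Ionix's profit is π_I = (148 - (1/2)·168 - (1/2)q_I)q_I - (42q_I) = (64 - (1/2)q_I)q_I - (42q_I).
∂π_I/∂q_I = 22 - q_I = 0, so q_I = 22.

22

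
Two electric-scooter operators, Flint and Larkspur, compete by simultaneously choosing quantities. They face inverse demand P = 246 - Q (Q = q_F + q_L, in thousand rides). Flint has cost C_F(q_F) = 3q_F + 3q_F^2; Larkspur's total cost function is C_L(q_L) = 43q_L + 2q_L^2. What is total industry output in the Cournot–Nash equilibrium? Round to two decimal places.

Flint's profit: π_F = (246 - Q)q_F - (3q_F + 3q_F²). Setting ∂π_F/∂q_F = 0: 243 - 8q_F - (q_L) = 0.
Larkspur's first-order condition: 203 - 6q_L - (q_F) = 0.
Best responses: q_F = (243 - q_L)/8, q_L = (203 - q_F)/6.
Solving the pair: q_F = 1255/47, q_L = 1381/47.
Total output Q = 1255/47 + 1381/47 = 56.0851.

56.09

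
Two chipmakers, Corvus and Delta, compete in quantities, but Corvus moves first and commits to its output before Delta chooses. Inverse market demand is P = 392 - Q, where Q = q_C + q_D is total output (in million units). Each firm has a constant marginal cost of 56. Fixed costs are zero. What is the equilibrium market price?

The follower Delta best-responds to any q_C: π_D = (392 - Q)q_D - 56q_D.
Follower FOC: 336 - q_C - 2q_D = 0, so q_D(q_C) = (336 - q_C)/2.
Corvus substitutes q_D(q_C) into its own profit: π_C = q_C(392 - q_C - (336 - q_C)/2) - 56q_C = (224 - (1/2)q_C)q_C - 56q_C.
The leader's first-order condition 168 - q_C = 0 yields q_C = 168.
Then q_D = (336 - 168)/2 = 84.
Total output Q = 252, so price P = 392 - 252 = 140.

140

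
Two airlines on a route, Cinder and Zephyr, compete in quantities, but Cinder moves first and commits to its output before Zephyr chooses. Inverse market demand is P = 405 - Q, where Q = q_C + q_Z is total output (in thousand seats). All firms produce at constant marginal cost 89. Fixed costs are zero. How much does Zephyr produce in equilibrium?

The follower Zephyr best-responds to any q_C: π_Z = (405 - Q)q_Z - 89q_Z.
∂π_Z/∂q_Z = 316 - q_C - 2q_Z = 0 gives the reaction function q_Z = (316 - q_C)/2.
Cinder substitutes q_Z(q_C) into its own profit: π_C = q_C(405 - q_C - (316 - q_C)/2) - 89q_C = (247 - (1/2)q_C)q_C - 89q_C.
Leader FOC: 158 - q_C = 0, so q_C = 158.
Then q_Z = (316 - 158)/2 = 79.

79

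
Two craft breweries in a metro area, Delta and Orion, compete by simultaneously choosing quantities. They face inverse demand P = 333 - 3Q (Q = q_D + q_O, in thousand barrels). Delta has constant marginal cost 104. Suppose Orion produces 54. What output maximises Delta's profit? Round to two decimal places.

11.17

With the rival's output fixed at 54, Delta's profit is π_D = (333 - 3·54 - 3q_D)q_D - (104q_D) = (171 - 3q_D)q_D - (104q_D).
∂π_D/∂q_D = 67 - 6q_D = 0, so q_D = 67/6.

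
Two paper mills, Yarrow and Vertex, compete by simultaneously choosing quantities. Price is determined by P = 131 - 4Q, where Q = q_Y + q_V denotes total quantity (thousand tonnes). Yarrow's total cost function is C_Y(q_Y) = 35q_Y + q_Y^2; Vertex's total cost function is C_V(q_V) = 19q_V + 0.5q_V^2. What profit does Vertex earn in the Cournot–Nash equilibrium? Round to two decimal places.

445.15

Yarrow's profit: π_Y = (131 - 4Q)q_Y - (35q_Y + q_Y²). Setting ∂π_Y/∂q_Y = 0: 96 - 10q_Y - 4(q_V) = 0.
Vertex's first-order condition: 112 - 9q_V - 4(q_Y) = 0.
Rearranging gives the reaction functions q_Y = (96 - 4q_V)/10 and q_V = (112 - 4q_Y)/9.
Solving the pair: q_Y = 208/37, q_V = 368/37.
Price P = 131 - 4·(576/37) = 68.7297.
Vertex's profit: 68.7297·(368/37) - 19·(368/37) - (1/2)(368/37)² = 445.1483.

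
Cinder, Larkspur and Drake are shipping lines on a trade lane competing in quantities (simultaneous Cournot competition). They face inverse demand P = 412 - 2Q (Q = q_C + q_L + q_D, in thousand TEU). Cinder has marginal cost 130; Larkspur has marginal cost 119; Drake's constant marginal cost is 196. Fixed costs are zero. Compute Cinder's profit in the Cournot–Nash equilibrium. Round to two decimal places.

3549.03

Cinder's profit: π_C = (412 - 2Q)q_C - (130q_C). Setting ∂π_C/∂q_C = 0: 282 - 4q_C - 2(q_L + q_D) = 0.
Larkspur's profit: π_L = (412 - 2Q)q_L - (119q_L). Setting ∂π_L/∂q_L = 0: 293 - 4q_L - 2(q_C + q_D) = 0.
Drake's first-order condition: 216 - 4q_D - 2(q_C + q_L) = 0.
Adding the 3 conditions: 791 − 4Q − 4Q = 0, i.e. Q = 791/8.
Back-substituting: q_C = (282 − 791/4)/2 = 337/8, q_L = (293 − 791/4)/2 = 381/8, q_D = (216 − 791/4)/2 = 73/8.
Price P = 412 - 2·(791/8) = 857/4.
Cinder's profit: (857/4 - 130)·(337/8) = 3549.0313.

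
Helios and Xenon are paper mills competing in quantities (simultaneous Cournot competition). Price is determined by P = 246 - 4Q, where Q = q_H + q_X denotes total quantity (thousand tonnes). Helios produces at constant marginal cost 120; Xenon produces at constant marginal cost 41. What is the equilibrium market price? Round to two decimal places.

135.67

Helios's profit: π_H = (246 - 4Q)q_H - (120q_H). Setting ∂π_H/∂q_H = 0: 126 - 8q_H - 4(q_X) = 0.
Xenon's profit: π_X = (246 - 4Q)q_X - (41q_X). Setting ∂π_X/∂q_X = 0: 205 - 8q_X - 4(q_H) = 0.
Best responses: q_H = (126 - 4q_X)/8, q_X = (205 - 4q_H)/8.
Solving the pair: q_H = 47/12, q_X = 71/3.
Total output Q = 331/12, so price P = 246 - 4·(331/12) = 407/3.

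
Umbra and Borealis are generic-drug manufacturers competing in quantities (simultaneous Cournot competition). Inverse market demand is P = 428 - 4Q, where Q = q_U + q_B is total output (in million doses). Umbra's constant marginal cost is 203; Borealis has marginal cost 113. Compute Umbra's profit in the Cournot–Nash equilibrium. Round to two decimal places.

506.25

Umbra's profit: π_U = (428 - 4Q)q_U - (203q_U). Setting ∂π_U/∂q_U = 0: 225 - 8q_U - 4(q_B) = 0.
Borealis's profit: π_B = (428 - 4Q)q_B - (113q_B). Setting ∂π_B/∂q_B = 0: 315 - 8q_B - 4(q_U) = 0.
So q_U = (225 - 4q_B)/8 and q_B = (315 - 4q_U)/8.
Substituting one into the other gives q_U = 45/4 and q_B = 135/4.
Price P = 428 - 4·45 = 248.
Umbra's profit: (248 - 203)·(45/4) = 506.2500.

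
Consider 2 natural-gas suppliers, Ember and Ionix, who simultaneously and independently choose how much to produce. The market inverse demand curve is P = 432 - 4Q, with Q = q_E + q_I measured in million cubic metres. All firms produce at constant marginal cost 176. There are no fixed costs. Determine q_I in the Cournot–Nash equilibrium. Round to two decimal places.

Each firm earns π_i = (432 - 4Q)q_i - 176q_i.
First-order condition (treating rivals' output as given): 256 - 8q_i - 4q_j = 0.
With identical firms every q_j equals q_i, so q_j = q_i and 256 = 12q_i, giving q_i = 64/3.

21.33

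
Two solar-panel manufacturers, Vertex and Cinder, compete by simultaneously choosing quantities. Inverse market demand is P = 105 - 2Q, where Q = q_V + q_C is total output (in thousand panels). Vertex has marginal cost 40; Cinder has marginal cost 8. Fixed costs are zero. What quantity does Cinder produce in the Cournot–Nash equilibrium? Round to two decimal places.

21.50

Vertex's profit: π_V = (105 - 2Q)q_V - (40q_V). Setting ∂π_V/∂q_V = 0: 65 - 4q_V - 2(q_C) = 0.
Cinder's profit: π_C = (105 - 2Q)q_C - (8q_C). Setting ∂π_C/∂q_C = 0: 97 - 4q_C - 2(q_V) = 0.
Best responses: q_V = (65 - 2q_C)/4, q_C = (97 - 2q_V)/4.
Solving the pair: q_V = 11/2, q_C = 43/2.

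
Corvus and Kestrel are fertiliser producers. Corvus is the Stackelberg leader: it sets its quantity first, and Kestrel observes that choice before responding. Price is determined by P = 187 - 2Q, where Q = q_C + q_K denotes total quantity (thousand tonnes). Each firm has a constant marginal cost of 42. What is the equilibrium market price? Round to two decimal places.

78.25

The follower Kestrel best-responds to any q_C: π_K = (187 - 2Q)q_K - 42q_K.
Follower FOC: 145 - 2q_C - 4q_K = 0, so q_K(q_C) = (145 - 2q_C)/4.
The leader anticipates this reaction. Substituting into P = 187 - 2Q gives P = 229/2 - q_C, so π_C = (229/2 - q_C)q_C - 42q_C.
Maximising: ∂π_C/∂q_C = 145/2 - 2q_C = 0, giving q_C = 145/4.
Then q_K = (145 - 2·(145/4))/4 = 145/8.
Total output Q = 435/8, so price P = 187 - 2·(435/8) = 313/4.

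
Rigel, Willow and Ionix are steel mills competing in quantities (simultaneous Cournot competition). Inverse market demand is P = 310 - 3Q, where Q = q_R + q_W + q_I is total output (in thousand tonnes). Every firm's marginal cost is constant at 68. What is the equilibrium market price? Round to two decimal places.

128.50

Each firm earns π_i = (310 - 3Q)q_i - 68q_i.
First-order condition (treating rivals' output as given): 242 - 6q_i - 3·Σ_{j≠i} q_j = 0.
By symmetry each firm produces the same amount; substituting Σ_{j≠i} q_j = 2q_i yields q_i = 242/12 = 121/6.
Total output Q = 121/2, so price P = 310 - 3·(121/2) = 257/2.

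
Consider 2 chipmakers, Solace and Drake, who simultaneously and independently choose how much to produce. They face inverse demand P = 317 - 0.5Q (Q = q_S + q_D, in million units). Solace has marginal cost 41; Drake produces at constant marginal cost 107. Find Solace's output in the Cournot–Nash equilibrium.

Solace's profit: π_S = (317 - 0.5Q)q_S - (41q_S). Setting ∂π_S/∂q_S = 0: 276 - q_S - (1/2)(q_D) = 0.
Drake's first-order condition: 210 - q_D - (1/2)(q_S) = 0.
Best responses: q_S = (276 - (1/2)q_D), q_D = (210 - (1/2)q_S).
Solving the pair: q_S = 228, q_D = 96.

228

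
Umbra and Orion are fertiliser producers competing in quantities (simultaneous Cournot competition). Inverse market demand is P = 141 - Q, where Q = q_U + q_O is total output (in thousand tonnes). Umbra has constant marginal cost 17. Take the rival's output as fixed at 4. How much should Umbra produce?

With the rival's output fixed at 4, Umbra's profit is π_U = (141 - 4 - q_U)q_U - (17q_U) = (137 - q_U)q_U - (17q_U).
∂π_U/∂q_U = 120 - 2q_U = 0, so q_U = 60.

60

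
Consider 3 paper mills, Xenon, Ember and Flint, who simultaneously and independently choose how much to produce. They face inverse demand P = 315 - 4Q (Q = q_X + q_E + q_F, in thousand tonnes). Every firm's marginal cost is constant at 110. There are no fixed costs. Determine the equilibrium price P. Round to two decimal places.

Each firm earns π_i = (315 - 4Q)q_i - 110q_i.
First-order condition (treating rivals' output as given): 205 - 8q_i - 4·Σ_{j≠i} q_j = 0.
By symmetry each firm produces the same amount; substituting Σ_{j≠i} q_j = 2q_i yields q_i = 205/16.
Total output Q = 615/16, so price P = 315 - 4·(615/16) = 645/4.

161.25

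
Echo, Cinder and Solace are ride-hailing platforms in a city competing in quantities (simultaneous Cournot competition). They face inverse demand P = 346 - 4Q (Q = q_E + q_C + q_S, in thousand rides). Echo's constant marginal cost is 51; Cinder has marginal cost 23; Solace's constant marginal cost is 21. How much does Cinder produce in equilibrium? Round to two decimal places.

Echo's profit: π_E = (346 - 4Q)q_E - (51q_E). Setting ∂π_E/∂q_E = 0: 295 - 8q_E - 4(q_C + q_S) = 0.
Cinder's profit: π_C = (346 - 4Q)q_C - (23q_C). Setting ∂π_C/∂q_C = 0: 323 - 8q_C - 4(q_E + q_S) = 0.
Solace's first-order condition: 325 - 8q_S - 4(q_E + q_C) = 0.
Adding the 3 first-order conditions: 943 − 16Q = 0, so Q = 943/16.
Back-substituting: q_E = (295 − 943/4)/4 = 237/16, q_C = (323 − 943/4)/4 = 349/16, q_S = (325 − 943/4)/4 = 357/16.

21.81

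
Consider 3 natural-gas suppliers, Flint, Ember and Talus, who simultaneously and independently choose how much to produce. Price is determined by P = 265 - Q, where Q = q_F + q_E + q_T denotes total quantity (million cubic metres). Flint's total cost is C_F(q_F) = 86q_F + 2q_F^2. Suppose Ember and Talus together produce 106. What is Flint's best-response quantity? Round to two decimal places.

With rivals' combined output fixed at 106, Flint's profit is π_F = (265 - 106 - q_F)q_F - (86q_F + 2q_F²) = (159 - q_F)q_F - (86q_F + 2q_F²).
∂π_F/∂q_F = 73 - 6q_F = 0, so q_F = 73/6.

12.17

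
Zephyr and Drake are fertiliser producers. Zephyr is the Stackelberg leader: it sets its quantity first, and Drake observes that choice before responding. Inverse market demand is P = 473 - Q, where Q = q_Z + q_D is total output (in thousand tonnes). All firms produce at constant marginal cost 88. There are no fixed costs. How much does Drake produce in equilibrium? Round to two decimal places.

96.25

The follower Drake best-responds to any q_Z: π_D = (473 - Q)q_D - 88q_D.
∂π_D/∂q_D = 385 - q_Z - 2q_D = 0 gives the reaction function q_D = (385 - q_Z)/2.
Zephyr substitutes q_D(q_Z) into its own profit: π_Z = q_Z(473 - q_Z - (385 - q_Z)/2) - 88q_Z = (561/2 - (1/2)q_Z)q_Z - 88q_Z.
Maximising: ∂π_Z/∂q_Z = 385/2 - q_Z = 0, giving q_Z = 385/2.
Then q_D = (385 - 385/2)/2 = 385/4.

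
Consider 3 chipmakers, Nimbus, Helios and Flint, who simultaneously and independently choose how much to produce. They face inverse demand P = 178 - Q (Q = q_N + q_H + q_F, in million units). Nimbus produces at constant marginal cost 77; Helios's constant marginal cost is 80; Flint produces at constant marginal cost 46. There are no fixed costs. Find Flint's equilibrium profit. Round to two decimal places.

Nimbus's profit: π_N = (178 - Q)q_N - (77q_N). Setting ∂π_N/∂q_N = 0: 101 - 2q_N - (q_H + q_F) = 0.
Helios's profit: π_H = (178 - Q)q_H - (80q_H). Setting ∂π_H/∂q_H = 0: 98 - 2q_H - (q_N + q_F) = 0.
Flint's profit: π_F = (178 - Q)q_F - (46q_F). Setting ∂π_F/∂q_F = 0: 132 - 2q_F - (q_N + q_H) = 0.
Adding the 3 first-order conditions: 331 − 4Q = 0, so Q = 331/4.
Back-substituting: q_N = (101 − 331/4) = 73/4, q_H = (98 − 331/4) = 61/4, q_F = (132 − 331/4) = 197/4.
Price P = 178 - 331/4 = 381/4.
Flint's profit: (381/4 - 46)·(197/4) = 2425.5625.

2425.56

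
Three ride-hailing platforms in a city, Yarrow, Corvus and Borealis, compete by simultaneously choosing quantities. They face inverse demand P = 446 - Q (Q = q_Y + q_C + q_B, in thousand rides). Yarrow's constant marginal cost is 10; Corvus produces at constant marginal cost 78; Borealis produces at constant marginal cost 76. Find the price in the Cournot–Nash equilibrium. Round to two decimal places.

152.50

Yarrow's profit: π_Y = (446 - Q)q_Y - (10q_Y). Setting ∂π_Y/∂q_Y = 0: 436 - 2q_Y - (q_C + q_B) = 0.
Corvus's first-order condition: 368 - 2q_C - (q_Y + q_B) = 0.
Borealis's first-order condition: 370 - 2q_B - (q_Y + q_C) = 0.
Adding the 3 conditions: 1174 − 2Q − 2Q = 0, i.e. Q = 587/2.
Back-substituting: q_Y = (436 − 587/2) = 285/2, q_C = (368 − 587/2) = 149/2, q_B = (370 − 587/2) = 153/2.
Total output Q = 587/2, so price P = 446 - 587/2 = 305/2.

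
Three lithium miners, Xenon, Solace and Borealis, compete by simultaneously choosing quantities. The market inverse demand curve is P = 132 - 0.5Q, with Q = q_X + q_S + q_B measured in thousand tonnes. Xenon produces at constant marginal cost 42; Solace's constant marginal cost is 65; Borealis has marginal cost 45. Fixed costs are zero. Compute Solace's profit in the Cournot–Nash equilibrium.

Xenon's profit: π_X = (132 - 0.5Q)q_X - (42q_X). Setting ∂π_X/∂q_X = 0: 90 - q_X - (1/2)(q_S + q_B) = 0.
Solace's first-order condition: 67 - q_S - (1/2)(q_X + q_B) = 0.
Borealis's first-order condition: 87 - q_B - (1/2)(q_X + q_S) = 0.
Adding the 3 first-order conditions: 244 − 2Q = 0, so Q = 122.
Back-substituting: q_X = (90 − 61)/(1/2) = 58, q_S = (67 − 61)/(1/2) = 12, q_B = (87 − 61)/(1/2) = 52.
Price P = 132 - (1/2)·122 = 71.
Solace's profit: (71 - 65)·12 = 72.

72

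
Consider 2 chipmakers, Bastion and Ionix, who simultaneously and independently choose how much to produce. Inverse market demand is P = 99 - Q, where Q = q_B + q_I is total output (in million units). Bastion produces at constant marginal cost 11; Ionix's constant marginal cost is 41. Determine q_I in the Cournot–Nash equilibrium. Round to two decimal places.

9.33

Bastion's profit: π_B = (99 - Q)q_B - (11q_B). Setting ∂π_B/∂q_B = 0: 88 - 2q_B - (q_I) = 0.
Ionix's first-order condition: 58 - 2q_I - (q_B) = 0.
So q_B = (88 - q_I)/2 and q_I = (58 - q_B)/2.
Substituting one into the other gives q_B = 118/3 and q_I = 28/3.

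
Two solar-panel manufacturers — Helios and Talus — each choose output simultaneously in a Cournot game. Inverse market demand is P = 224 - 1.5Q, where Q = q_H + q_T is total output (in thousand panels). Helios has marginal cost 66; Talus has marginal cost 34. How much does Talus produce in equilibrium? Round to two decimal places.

Helios's profit: π_H = (224 - 1.5Q)q_H - (66q_H). Setting ∂π_H/∂q_H = 0: 158 - 3q_H - (3/2)(q_T) = 0.
Talus's first-order condition: 190 - 3q_T - (3/2)(q_H) = 0.
Rearranging gives the reaction functions q_H = (158 - (3/2)q_T)/3 and q_T = (190 - (3/2)q_H)/3.
Substituting one into the other gives q_H = 28 and q_T = 148/3.

49.33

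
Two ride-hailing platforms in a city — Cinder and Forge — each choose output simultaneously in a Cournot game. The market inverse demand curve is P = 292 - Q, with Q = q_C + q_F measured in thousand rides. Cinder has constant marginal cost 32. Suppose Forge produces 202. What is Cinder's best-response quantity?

29

With the rival's output fixed at 202, Cinder's profit is π_C = (292 - 202 - q_C)q_C - (32q_C) = (90 - q_C)q_C - (32q_C).
∂π_C/∂q_C = 58 - 2q_C = 0, so q_C = 29.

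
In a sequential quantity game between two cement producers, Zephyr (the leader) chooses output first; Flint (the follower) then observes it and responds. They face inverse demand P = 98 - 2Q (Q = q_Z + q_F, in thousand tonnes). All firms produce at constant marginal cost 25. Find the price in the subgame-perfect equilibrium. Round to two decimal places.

The follower Flint best-responds to any q_Z: π_F = (98 - 2Q)q_F - 25q_F.
∂π_F/∂q_F = 73 - 2q_Z - 4q_F = 0 gives the reaction function q_F = (73 - 2q_Z)/4.
The leader anticipates this reaction. Substituting into P = 98 - 2Q gives P = 123/2 - q_Z, so π_Z = (123/2 - q_Z)q_Z - 25q_Z.
The leader's first-order condition 73/2 - 2q_Z = 0 yields q_Z = 73/4.
Then q_F = (73 - 2·(73/4))/4 = 73/8.
Total output Q = 219/8, so price P = 98 - 2·(219/8) = 173/4.

43.25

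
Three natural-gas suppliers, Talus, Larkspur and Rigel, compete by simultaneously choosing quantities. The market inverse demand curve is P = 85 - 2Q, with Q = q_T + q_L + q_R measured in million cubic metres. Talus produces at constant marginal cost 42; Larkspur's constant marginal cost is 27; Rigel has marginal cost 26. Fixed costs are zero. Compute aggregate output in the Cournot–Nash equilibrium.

Talus's profit: π_T = (85 - 2Q)q_T - (42q_T). Setting ∂π_T/∂q_T = 0: 43 - 4q_T - 2(q_L + q_R) = 0.
Larkspur's first-order condition: 58 - 4q_L - 2(q_T + q_R) = 0.
Rigel's first-order condition: 59 - 4q_R - 2(q_T + q_L) = 0.
Adding the 3 conditions: 160 − 4Q − 4Q = 0, i.e. Q = 20.
Back-substituting: q_T = (43 − 40)/2 = 3/2, q_L = (58 − 40)/2 = 9, q_R = (59 − 40)/2 = 19/2.
Total output Q = 3/2 + 9 + 19/2 = 20.

20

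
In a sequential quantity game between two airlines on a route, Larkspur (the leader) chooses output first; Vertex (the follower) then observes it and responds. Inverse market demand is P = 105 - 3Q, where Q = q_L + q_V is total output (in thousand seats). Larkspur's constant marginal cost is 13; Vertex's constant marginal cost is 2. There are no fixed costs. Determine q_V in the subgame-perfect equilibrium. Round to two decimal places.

Solve by backward induction. Given q_L, the follower Vertex maximises π_V = (105 - 3q_L - 3q_V)q_V - 2q_V.
Setting the follower's marginal profit to zero, 103 - 3q_L - 6q_V = 0, i.e. q_V = (103 - 3q_L)/6.
The leader anticipates this reaction. Substituting into P = 105 - 3Q gives P = 107/2 - (3/2)q_L, so π_L = (107/2 - (3/2)q_L)q_L - 13q_L.
Leader FOC: 81/2 - 3q_L = 0, so q_L = 27/2.
Then q_V = (103 - 3·(27/2))/6 = 125/12.

10.42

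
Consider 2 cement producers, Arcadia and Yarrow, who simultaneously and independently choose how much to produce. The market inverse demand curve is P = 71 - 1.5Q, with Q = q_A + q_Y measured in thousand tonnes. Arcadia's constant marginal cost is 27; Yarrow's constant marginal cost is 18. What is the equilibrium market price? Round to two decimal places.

Arcadia's profit: π_A = (71 - 1.5Q)q_A - (27q_A). Setting ∂π_A/∂q_A = 0: 44 - 3q_A - (3/2)(q_Y) = 0.
Yarrow's profit: π_Y = (71 - 1.5Q)q_Y - (18q_Y). Setting ∂π_Y/∂q_Y = 0: 53 - 3q_Y - (3/2)(q_A) = 0.
Best responses: q_A = (44 - (3/2)q_Y)/3, q_Y = (53 - (3/2)q_A)/3.
Solving the pair: q_A = 70/9, q_Y = 124/9.
Total output Q = 194/9, so price P = 71 - (3/2)·(194/9) = 116/3.

38.67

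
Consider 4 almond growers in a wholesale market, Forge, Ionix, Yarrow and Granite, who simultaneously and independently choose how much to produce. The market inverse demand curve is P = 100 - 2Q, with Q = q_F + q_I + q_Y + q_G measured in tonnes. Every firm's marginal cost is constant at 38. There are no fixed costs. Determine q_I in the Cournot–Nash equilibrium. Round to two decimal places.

6.20

Each firm earns π_i = (100 - 2Q)q_i - 38q_i.
Setting ∂π_i/∂q_i = 0 with rivals' quantities fixed: 62 - 4q_i - 2·Σ_{j≠i} q_j = 0.
With identical firms every q_j equals q_i, so Σ_{j≠i} q_j = 3q_i and 62 = 10q_i, giving q_i = 31/5.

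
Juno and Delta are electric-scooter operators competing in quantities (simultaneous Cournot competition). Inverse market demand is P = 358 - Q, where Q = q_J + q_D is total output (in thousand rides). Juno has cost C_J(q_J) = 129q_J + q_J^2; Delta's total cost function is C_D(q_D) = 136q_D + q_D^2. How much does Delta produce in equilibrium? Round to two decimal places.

Juno's profit: π_J = (358 - Q)q_J - (129q_J + q_J²). Setting ∂π_J/∂q_J = 0: 229 - 4q_J - (q_D) = 0.
Delta's profit: π_D = (358 - Q)q_D - (136q_D + q_D²). Setting ∂π_D/∂q_D = 0: 222 - 4q_D - (q_J) = 0.
Rearranging gives the reaction functions q_J = (229 - q_D)/4 and q_D = (222 - q_J)/4.
Substituting one into the other gives q_J = 694/15 and q_D = 659/15.

43.93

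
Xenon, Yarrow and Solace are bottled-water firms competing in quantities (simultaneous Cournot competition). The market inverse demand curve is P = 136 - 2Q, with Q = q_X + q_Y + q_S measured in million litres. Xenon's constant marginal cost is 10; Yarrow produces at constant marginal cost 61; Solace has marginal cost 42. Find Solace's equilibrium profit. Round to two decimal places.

Xenon's profit: π_X = (136 - 2Q)q_X - (10q_X). Setting ∂π_X/∂q_X = 0: 126 - 4q_X - 2(q_Y + q_S) = 0.
Yarrow's first-order condition: 75 - 4q_Y - 2(q_X + q_S) = 0.
Solace's first-order condition: 94 - 4q_S - 2(q_X + q_Y) = 0.
Adding the 3 first-order conditions: 295 − 8Q = 0, so Q = 295/8.
Back-substituting: q_X = (126 − 295/4)/2 = 209/8, q_Y = (75 − 295/4)/2 = 5/8, q_S = (94 − 295/4)/2 = 81/8.
Price P = 136 - 2·(295/8) = 249/4.
Solace's profit: (249/4 - 42)·(81/8) = 205.0313.

205.03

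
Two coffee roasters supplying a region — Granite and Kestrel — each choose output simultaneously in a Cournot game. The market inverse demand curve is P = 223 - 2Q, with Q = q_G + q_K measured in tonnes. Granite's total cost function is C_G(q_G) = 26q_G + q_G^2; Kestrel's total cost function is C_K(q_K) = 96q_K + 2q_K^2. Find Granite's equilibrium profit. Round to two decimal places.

2708.19

Granite's profit: π_G = (223 - 2Q)q_G - (26q_G + q_G²). Setting ∂π_G/∂q_G = 0: 197 - 6q_G - 2(q_K) = 0.
Kestrel's profit: π_K = (223 - 2Q)q_K - (96q_K + 2q_K²). Setting ∂π_K/∂q_K = 0: 127 - 8q_K - 2(q_G) = 0.
Best responses: q_G = (197 - 2q_K)/6, q_K = (127 - 2q_G)/8.
Solving the pair: q_G = 661/22, q_K = 92/11.
Price P = 223 - 2·(845/22) = 1608/11.
Granite's profit: (1608/11)·(661/22) - 26·(661/22) - (661/22)² = 2708.1880.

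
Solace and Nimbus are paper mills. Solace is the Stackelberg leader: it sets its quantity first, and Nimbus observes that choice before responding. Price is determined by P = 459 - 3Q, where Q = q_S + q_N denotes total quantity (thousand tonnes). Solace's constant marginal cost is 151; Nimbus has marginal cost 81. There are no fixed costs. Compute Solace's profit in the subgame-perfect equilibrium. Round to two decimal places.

2360.17

The follower Nimbus best-responds to any q_S: π_N = (459 - 3Q)q_N - 81q_N.
Setting the follower's marginal profit to zero, 378 - 3q_S - 6q_N = 0, i.e. q_N = (378 - 3q_S)/6.
The leader anticipates this reaction. Substituting into P = 459 - 3Q gives P = 270 - (3/2)q_S, so π_S = (270 - (3/2)q_S)q_S - 151q_S.
Leader FOC: 119 - 3q_S = 0, so q_S = 119/3.
Then q_N = (378 - 3·(119/3))/6 = 259/6.
Price P = 459 - 3·(497/6) = 421/2.
Solace's profit: (421/2 - 151)·(119/3) = 2360.1667.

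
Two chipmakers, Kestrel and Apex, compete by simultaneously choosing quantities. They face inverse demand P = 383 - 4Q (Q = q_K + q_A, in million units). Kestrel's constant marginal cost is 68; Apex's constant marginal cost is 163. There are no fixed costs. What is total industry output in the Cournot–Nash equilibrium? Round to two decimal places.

Kestrel's profit: π_K = (383 - 4Q)q_K - (68q_K). Setting ∂π_K/∂q_K = 0: 315 - 8q_K - 4(q_A) = 0.
Apex's first-order condition: 220 - 8q_A - 4(q_K) = 0.
Best responses: q_K = (315 - 4q_A)/8, q_A = (220 - 4q_K)/8.
Solving the pair: q_K = 205/6, q_A = 125/12.
Total output Q = 205/6 + 125/12 = 535/12.

44.58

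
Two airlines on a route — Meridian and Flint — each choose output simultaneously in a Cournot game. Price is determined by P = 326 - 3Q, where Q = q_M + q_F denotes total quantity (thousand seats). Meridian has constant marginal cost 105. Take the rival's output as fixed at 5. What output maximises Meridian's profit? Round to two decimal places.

34.33

With the rival's output fixed at 5, Meridian's profit is π_M = (326 - 3·5 - 3q_M)q_M - (105q_M) = (311 - 3q_M)q_M - (105q_M).
∂π_M/∂q_M = 206 - 6q_M = 0, so q_M = 103/3.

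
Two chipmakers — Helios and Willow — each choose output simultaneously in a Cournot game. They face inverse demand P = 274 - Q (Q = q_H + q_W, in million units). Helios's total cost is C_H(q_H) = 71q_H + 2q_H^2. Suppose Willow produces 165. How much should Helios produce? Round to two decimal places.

With the rival's output fixed at 165, Helios's profit is π_H = (274 - 165 - q_H)q_H - (71q_H + 2q_H²) = (109 - q_H)q_H - (71q_H + 2q_H²).
∂π_H/∂q_H = 38 - 6q_H = 0, so q_H = 19/3.

6.33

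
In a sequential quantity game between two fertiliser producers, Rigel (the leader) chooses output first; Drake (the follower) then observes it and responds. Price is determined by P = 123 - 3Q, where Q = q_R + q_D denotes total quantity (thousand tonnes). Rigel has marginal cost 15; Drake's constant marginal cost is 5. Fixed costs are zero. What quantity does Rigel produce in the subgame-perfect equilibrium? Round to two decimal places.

The follower Drake best-responds to any q_R: π_D = (123 - 3Q)q_D - 5q_D.
Follower FOC: 118 - 3q_R - 6q_D = 0, so q_D(q_R) = (118 - 3q_R)/6.
The leader anticipates this reaction. Substituting into P = 123 - 3Q gives P = 64 - (3/2)q_R, so π_R = (64 - (3/2)q_R)q_R - 15q_R.
Leader FOC: 49 - 3q_R = 0, so q_R = 49/3.
Then q_D = (118 - 3·(49/3))/6 = 23/2.

16.33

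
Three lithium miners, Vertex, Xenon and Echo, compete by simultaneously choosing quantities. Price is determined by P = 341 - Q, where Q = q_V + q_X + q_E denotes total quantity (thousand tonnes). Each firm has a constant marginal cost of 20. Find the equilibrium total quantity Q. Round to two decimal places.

240.75

A representative firm's profit is π_i = q_i(341 - Q) - 20q_i.
First-order condition (treating rivals' output as given): 321 - 2q_i - Σ_{j≠i} q_j = 0.
By symmetry each firm produces the same amount; substituting Σ_{j≠i} q_j = 2q_i yields q_i = 321/4.
Total output Q = 321/4 + 321/4 + 321/4 = 963/4.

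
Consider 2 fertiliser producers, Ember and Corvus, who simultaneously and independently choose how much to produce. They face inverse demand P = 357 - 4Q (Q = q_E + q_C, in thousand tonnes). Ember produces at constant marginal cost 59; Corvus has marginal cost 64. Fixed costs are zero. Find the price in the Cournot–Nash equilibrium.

160

Ember's profit: π_E = (357 - 4Q)q_E - (59q_E). Setting ∂π_E/∂q_E = 0: 298 - 8q_E - 4(q_C) = 0.
Corvus's profit: π_C = (357 - 4Q)q_C - (64q_C). Setting ∂π_C/∂q_C = 0: 293 - 8q_C - 4(q_E) = 0.
Best responses: q_E = (298 - 4q_C)/8, q_C = (293 - 4q_E)/8.
Substituting one into the other gives q_E = 101/4 and q_C = 24.
Total output Q = 197/4, so price P = 357 - 4·(197/4) = 160.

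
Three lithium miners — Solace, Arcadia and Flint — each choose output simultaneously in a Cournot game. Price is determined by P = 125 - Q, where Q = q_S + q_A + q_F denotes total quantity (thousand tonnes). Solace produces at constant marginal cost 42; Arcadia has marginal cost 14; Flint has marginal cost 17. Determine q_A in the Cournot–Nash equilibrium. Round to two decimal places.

Solace's profit: π_S = (125 - Q)q_S - (42q_S). Setting ∂π_S/∂q_S = 0: 83 - 2q_S - (q_A + q_F) = 0.
Arcadia's first-order condition: 111 - 2q_A - (q_S + q_F) = 0.
Flint's profit: π_F = (125 - Q)q_F - (17q_F). Setting ∂π_F/∂q_F = 0: 108 - 2q_F - (q_S + q_A) = 0.
Adding the 3 conditions: 302 − 2Q − 2Q = 0, i.e. Q = 151/2.
Back-substituting: q_S = (83 − 151/2) = 15/2, q_A = (111 − 151/2) = 71/2, q_F = (108 − 151/2) = 65/2.

35.50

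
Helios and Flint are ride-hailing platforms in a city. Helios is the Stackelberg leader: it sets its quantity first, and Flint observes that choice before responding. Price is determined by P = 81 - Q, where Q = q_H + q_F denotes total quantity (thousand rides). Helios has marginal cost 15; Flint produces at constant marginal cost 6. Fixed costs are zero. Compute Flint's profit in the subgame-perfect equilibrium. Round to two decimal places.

540.56

Solve by backward induction. Given q_H, the follower Flint maximises π_F = (81 - q_H - q_F)q_F - 6q_F.
∂π_F/∂q_F = 75 - q_H - 2q_F = 0 gives the reaction function q_F = (75 - q_H)/2.
The leader anticipates this reaction. Substituting into P = 81 - Q gives P = 87/2 - (1/2)q_H, so π_H = (87/2 - (1/2)q_H)q_H - 15q_H.
Leader FOC: 57/2 - q_H = 0, so q_H = 57/2.
Then q_F = (75 - 57/2)/2 = 93/4.
Price P = 81 - 207/4 = 117/4.
Flint's profit: (117/4 - 6)·(93/4) = 540.5625.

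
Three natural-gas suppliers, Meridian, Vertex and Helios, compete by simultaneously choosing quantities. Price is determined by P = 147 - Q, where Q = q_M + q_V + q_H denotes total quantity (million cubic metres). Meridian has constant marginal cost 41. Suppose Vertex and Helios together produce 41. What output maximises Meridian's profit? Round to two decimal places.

With rivals' combined output fixed at 41, Meridian's profit is π_M = (147 - 41 - q_M)q_M - (41q_M) = (106 - q_M)q_M - (41q_M).
∂π_M/∂q_M = 65 - 2q_M = 0, so q_M = 65/2.

32.50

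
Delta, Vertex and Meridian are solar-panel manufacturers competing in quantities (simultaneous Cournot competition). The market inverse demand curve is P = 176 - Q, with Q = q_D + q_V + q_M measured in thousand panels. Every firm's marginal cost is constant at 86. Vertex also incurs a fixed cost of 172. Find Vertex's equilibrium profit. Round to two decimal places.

334.25

Each firm earns π_i = (176 - Q)q_i - 86q_i.
First-order condition (treating rivals' output as given): 90 - 2q_i - Σ_{j≠i} q_j = 0.
By symmetry each firm produces the same amount; substituting Σ_{j≠i} q_j = 2q_i yields q_i = 90/4 = 45/2.
Price P = 176 - 135/2 = 217/2.
Vertex's profit: (217/2 - 86)·(45/2) - 172 = 1337/4.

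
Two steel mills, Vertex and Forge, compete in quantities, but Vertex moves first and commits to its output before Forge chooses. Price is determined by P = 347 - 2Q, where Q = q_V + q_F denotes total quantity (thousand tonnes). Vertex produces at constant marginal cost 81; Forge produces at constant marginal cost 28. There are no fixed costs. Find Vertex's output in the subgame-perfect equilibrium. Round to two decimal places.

Solve by backward induction. Given q_V, the follower Forge maximises π_F = (347 - 2q_V - 2q_F)q_F - 28q_F.
Setting the follower's marginal profit to zero, 319 - 2q_V - 4q_F = 0, i.e. q_F = (319 - 2q_V)/4.
The leader anticipates this reaction. Substituting into P = 347 - 2Q gives P = 375/2 - q_V, so π_V = (375/2 - q_V)q_V - 81q_V.
Maximising: ∂π_V/∂q_V = 213/2 - 2q_V = 0, giving q_V = 213/4.
Then q_F = (319 - 2·(213/4))/4 = 425/8.

53.25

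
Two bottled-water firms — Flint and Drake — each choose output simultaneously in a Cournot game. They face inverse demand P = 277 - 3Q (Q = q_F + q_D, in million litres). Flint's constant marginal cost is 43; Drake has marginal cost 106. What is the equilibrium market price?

Flint's profit: π_F = (277 - 3Q)q_F - (43q_F). Setting ∂π_F/∂q_F = 0: 234 - 6q_F - 3(q_D) = 0.
Drake's first-order condition: 171 - 6q_D - 3(q_F) = 0.
So q_F = (234 - 3q_D)/6 and q_D = (171 - 3q_F)/6.
Substituting one into the other gives q_F = 33 and q_D = 12.
Total output Q = 45, so price P = 277 - 3·45 = 142.

142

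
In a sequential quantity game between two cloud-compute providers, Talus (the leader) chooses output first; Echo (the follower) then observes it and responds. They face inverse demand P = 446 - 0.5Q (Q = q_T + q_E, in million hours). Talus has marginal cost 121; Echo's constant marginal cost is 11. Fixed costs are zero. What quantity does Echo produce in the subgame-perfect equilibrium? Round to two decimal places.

327.50

Solve by backward induction. Given q_T, the follower Echo maximises π_E = (446 - (1/2)q_T - (1/2)q_E)q_E - 11q_E.
Follower FOC: 435 - (1/2)q_T - q_E = 0, so q_E(q_T) = (435 - (1/2)q_T).
Talus substitutes q_E(q_T) into its own profit: π_T = q_T(446 - (1/2)q_T - (435 - (1/2)q_T)/2) - 121q_T = (457/2 - (1/4)q_T)q_T - 121q_T.
The leader's first-order condition 215/2 - (1/2)q_T = 0 yields q_T = 215.
Then q_E = (435 - (1/2)·215) = 655/2.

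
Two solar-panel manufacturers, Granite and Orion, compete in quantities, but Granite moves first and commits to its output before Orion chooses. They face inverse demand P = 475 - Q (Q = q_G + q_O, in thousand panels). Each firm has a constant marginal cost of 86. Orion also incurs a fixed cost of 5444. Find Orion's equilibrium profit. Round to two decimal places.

The follower Orion best-responds to any q_G: π_O = (475 - Q)q_O - 86q_O.
∂π_O/∂q_O = 389 - q_G - 2q_O = 0 gives the reaction function q_O = (389 - q_G)/2.
Granite substitutes q_O(q_G) into its own profit: π_G = q_G(475 - q_G - (389 - q_G)/2) - 86q_G = (561/2 - (1/2)q_G)q_G - 86q_G.
Maximising: ∂π_G/∂q_G = 389/2 - q_G = 0, giving q_G = 389/2.
Then q_O = (389 - 389/2)/2 = 389/4.
Price P = 475 - 1167/4 = 733/4.
Orion's profit: (733/4 - 86)·(389/4) - 5444 = 4013.5625.

4013.56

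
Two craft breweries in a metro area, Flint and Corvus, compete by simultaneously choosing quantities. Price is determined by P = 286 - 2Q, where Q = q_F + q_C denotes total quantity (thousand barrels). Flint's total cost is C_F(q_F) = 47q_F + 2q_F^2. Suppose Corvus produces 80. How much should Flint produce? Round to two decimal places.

9.88

With the rival's output fixed at 80, Flint's profit is π_F = (286 - 2·80 - 2q_F)q_F - (47q_F + 2q_F²) = (126 - 2q_F)q_F - (47q_F + 2q_F²).
∂π_F/∂q_F = 79 - 8q_F = 0, so q_F = 79/8.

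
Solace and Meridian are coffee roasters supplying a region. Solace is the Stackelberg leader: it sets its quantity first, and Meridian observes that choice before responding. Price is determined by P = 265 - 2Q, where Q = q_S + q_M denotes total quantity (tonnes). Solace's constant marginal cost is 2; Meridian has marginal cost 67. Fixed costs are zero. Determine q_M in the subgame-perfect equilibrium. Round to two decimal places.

8.50

Solve by backward induction. Given q_S, the follower Meridian maximises π_M = (265 - 2q_S - 2q_M)q_M - 67q_M.
Setting the follower's marginal profit to zero, 198 - 2q_S - 4q_M = 0, i.e. q_M = (198 - 2q_S)/4.
The leader anticipates this reaction. Substituting into P = 265 - 2Q gives P = 166 - q_S, so π_S = (166 - q_S)q_S - 2q_S.
Leader FOC: 164 - 2q_S = 0, so q_S = 82.
Then q_M = (198 - 2·82)/4 = 17/2.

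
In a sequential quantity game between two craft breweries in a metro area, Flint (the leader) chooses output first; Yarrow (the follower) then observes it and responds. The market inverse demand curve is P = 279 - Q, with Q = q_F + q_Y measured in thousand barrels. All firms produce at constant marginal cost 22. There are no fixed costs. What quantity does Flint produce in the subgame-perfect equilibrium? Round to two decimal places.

Solve by backward induction. Given q_F, the follower Yarrow maximises π_Y = (279 - q_F - q_Y)q_Y - 22q_Y.
∂π_Y/∂q_Y = 257 - q_F - 2q_Y = 0 gives the reaction function q_Y = (257 - q_F)/2.
Flint substitutes q_Y(q_F) into its own profit: π_F = q_F(279 - q_F - (257 - q_F)/2) - 22q_F = (301/2 - (1/2)q_F)q_F - 22q_F.
Leader FOC: 257/2 - q_F = 0, so q_F = 257/2.
Then q_Y = (257 - 257/2)/2 = 257/4.

128.50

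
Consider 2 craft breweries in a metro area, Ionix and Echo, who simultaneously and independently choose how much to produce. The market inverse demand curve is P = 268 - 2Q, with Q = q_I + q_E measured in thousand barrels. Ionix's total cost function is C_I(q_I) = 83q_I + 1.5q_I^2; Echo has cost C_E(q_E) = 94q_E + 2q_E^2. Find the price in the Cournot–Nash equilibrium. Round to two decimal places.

Ionix's profit: π_I = (268 - 2Q)q_I - (83q_I + (3/2)q_I²). Setting ∂π_I/∂q_I = 0: 185 - 7q_I - 2(q_E) = 0.
Echo's first-order condition: 174 - 8q_E - 2(q_I) = 0.
So q_I = (185 - 2q_E)/7 and q_E = (174 - 2q_I)/8.
Substituting one into the other gives q_I = 283/13 and q_E = 212/13.
Total output Q = 495/13, so price P = 268 - 2·(495/13) = 191.8462.

191.85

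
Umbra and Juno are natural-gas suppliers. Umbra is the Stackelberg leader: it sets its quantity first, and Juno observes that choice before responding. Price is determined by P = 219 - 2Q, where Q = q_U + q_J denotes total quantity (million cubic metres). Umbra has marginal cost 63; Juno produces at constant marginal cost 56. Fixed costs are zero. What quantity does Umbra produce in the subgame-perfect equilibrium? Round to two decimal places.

The follower Juno best-responds to any q_U: π_J = (219 - 2Q)q_J - 56q_J.
∂π_J/∂q_J = 163 - 2q_U - 4q_J = 0 gives the reaction function q_J = (163 - 2q_U)/4.
The leader anticipates this reaction. Substituting into P = 219 - 2Q gives P = 275/2 - q_U, so π_U = (275/2 - q_U)q_U - 63q_U.
Maximising: ∂π_U/∂q_U = 149/2 - 2q_U = 0, giving q_U = 149/4.
Then q_J = (163 - 2·(149/4))/4 = 177/8.

37.25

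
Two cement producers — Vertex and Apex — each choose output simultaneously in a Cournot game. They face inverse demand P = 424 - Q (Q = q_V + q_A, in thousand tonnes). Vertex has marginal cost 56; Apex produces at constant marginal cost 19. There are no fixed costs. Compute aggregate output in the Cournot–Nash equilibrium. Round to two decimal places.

Vertex's profit: π_V = (424 - Q)q_V - (56q_V). Setting ∂π_V/∂q_V = 0: 368 - 2q_V - (q_A) = 0.
Apex's profit: π_A = (424 - Q)q_A - (19q_A). Setting ∂π_A/∂q_A = 0: 405 - 2q_A - (q_V) = 0.
Best responses: q_V = (368 - q_A)/2, q_A = (405 - q_V)/2.
Substituting one into the other gives q_V = 331/3 and q_A = 442/3.
Total output Q = 331/3 + 442/3 = 773/3.

257.67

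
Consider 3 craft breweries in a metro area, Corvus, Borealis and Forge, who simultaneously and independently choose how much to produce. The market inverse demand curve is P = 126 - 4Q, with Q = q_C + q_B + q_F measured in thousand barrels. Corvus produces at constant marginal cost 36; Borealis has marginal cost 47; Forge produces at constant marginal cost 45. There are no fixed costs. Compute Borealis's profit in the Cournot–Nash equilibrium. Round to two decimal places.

68.06

Corvus's profit: π_C = (126 - 4Q)q_C - (36q_C). Setting ∂π_C/∂q_C = 0: 90 - 8q_C - 4(q_B + q_F) = 0.
Borealis's profit: π_B = (126 - 4Q)q_B - (47q_B). Setting ∂π_B/∂q_B = 0: 79 - 8q_B - 4(q_C + q_F) = 0.
Forge's first-order condition: 81 - 8q_F - 4(q_C + q_B) = 0.
Summing all 3 equations gives 250 − 16Q = 0, hence Q = 125/8.
Back-substituting: q_C = (90 − 125/2)/4 = 55/8, q_B = (79 − 125/2)/4 = 33/8, q_F = (81 − 125/2)/4 = 37/8.
Price P = 126 - 4·(125/8) = 127/2.
Borealis's profit: (127/2 - 47)·(33/8) = 1089/16.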